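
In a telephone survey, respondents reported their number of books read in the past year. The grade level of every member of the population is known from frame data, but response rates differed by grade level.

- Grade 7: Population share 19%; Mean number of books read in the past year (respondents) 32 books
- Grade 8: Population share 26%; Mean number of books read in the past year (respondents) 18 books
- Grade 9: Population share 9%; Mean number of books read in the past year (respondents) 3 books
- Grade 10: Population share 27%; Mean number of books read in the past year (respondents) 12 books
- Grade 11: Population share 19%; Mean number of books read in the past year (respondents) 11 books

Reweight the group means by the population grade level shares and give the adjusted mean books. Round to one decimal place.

16.4

Weight each group's respondent value by its population share:
  Grade 7: 0.19 × 32 = 6.08
  Grade 8: 0.26 × 18 = 4.68
  Grade 9: 0.09 × 3 = 0.27
  Grade 10: 0.27 × 12 = 3.24
  Grade 11: 0.19 × 11 = 2.09
Post-stratified estimate = 16.36 → 16.4.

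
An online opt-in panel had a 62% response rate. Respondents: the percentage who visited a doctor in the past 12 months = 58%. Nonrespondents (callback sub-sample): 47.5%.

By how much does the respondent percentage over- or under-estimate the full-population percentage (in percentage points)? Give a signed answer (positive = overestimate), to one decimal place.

Nonresponse fraction = 1 − 0.62 = 0.38.
Bias = (nonresponse fraction) × (respondent percentage − nonrespondent percentage)
     = 0.38 × (58 − 47.5) = 0.38 × 10.5 = 3.99.

+4.0 percentage points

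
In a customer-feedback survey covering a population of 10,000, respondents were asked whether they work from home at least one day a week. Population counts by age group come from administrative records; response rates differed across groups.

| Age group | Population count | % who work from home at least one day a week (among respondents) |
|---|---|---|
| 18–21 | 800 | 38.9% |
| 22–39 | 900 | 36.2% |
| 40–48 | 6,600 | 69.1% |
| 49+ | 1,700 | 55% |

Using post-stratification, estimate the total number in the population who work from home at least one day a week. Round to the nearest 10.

Apply each group's respondent rate to its population count:
  18–21: 800 × 38.9% = 311.2
  22–39: 900 × 36.2% = 325.8
  40–48: 6,600 × 69.1% = 4560.6
  49+: 1,700 × 55% = 935
Estimated total = 6132.6 → 6,130.

6,130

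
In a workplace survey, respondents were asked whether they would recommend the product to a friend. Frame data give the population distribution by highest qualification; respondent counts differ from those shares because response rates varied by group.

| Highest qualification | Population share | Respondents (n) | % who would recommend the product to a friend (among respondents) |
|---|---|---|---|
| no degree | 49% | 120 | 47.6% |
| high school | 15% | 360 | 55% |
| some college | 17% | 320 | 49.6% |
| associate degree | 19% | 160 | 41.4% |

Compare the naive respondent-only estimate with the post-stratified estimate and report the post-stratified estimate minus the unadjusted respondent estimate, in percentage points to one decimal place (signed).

-2.1 percentage points

Unadjusted (pooled respondent) estimate weights by respondent counts:
  (120/960)×47.6 + (360/960)×55 + (320/960)×49.6 + (160/960)×41.4 = 50.0083%
Post-stratifying to population shares instead:
  0.49×47.6 + 0.15×55 + 0.17×49.6 + 0.19×41.4 = 47.872%
Difference = 47.872 − 50.0083 = -2.1363 pp.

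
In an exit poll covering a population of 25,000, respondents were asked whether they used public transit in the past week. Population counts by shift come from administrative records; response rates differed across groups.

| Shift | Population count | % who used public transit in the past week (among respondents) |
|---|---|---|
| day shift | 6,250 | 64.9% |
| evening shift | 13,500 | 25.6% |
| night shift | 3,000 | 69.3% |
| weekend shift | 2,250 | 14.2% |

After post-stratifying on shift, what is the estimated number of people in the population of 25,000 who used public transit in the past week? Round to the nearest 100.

9,900

Estimated count per cell = population count × respondent percentage:
  day shift: 6,250 × 64.9% = 4056.25
  evening shift: 13,500 × 25.6% = 3456
  night shift: 3,000 × 69.3% = 2079
  weekend shift: 2,250 × 14.2% = 319.5
Estimated total = 9910.75 → 9,900.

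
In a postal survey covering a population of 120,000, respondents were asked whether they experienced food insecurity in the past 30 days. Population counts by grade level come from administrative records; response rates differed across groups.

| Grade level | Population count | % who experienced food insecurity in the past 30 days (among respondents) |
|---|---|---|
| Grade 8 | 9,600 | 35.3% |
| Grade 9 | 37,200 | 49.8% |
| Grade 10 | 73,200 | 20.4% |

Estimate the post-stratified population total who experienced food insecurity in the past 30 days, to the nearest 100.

36,800

Apply each group's respondent rate to its population count:
  Grade 8: 9,600 × 35.3% = 3388.8
  Grade 9: 37,200 × 49.8% = 18525.6
  Grade 10: 73,200 × 20.4% = 14932.8
Estimated total = 36847.2 → 36,800.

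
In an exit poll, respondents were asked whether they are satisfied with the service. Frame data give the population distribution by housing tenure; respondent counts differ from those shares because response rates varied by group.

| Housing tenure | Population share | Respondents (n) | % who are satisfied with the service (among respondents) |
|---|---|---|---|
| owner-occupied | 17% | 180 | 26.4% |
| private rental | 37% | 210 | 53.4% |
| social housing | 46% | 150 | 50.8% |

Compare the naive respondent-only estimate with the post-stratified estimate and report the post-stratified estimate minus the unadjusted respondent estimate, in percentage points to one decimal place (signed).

Naive respondent-only estimate (weights = respondent counts):
  (180/540)×26.4 + (210/540)×53.4 + (150/540)×50.8 = 43.6778%
Reweighting by population housing tenure shares:
  0.17×26.4 + 0.37×53.4 + 0.46×50.8 = 47.614%
Difference = 47.614 − 43.6778 = 3.9362 pp.

+3.9 percentage points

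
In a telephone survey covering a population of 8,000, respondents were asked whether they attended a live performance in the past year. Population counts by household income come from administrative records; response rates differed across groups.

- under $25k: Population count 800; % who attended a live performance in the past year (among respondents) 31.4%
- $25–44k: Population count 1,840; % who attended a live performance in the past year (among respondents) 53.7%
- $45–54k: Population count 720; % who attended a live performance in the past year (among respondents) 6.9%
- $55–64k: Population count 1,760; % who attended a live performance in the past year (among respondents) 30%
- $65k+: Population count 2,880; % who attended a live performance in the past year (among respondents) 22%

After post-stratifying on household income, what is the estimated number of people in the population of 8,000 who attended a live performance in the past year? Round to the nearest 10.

2,450

Each cell contributes its population count × the respondent rate:
  under $25k: 800 × 31.4% = 251.2
  $25–44k: 1,840 × 53.7% = 988.08
  $45–54k: 720 × 6.9% = 49.68
  $55–64k: 1,760 × 30% = 528
  $65k+: 2,880 × 22% = 633.6
Estimated total = 2450.56 → 2,450.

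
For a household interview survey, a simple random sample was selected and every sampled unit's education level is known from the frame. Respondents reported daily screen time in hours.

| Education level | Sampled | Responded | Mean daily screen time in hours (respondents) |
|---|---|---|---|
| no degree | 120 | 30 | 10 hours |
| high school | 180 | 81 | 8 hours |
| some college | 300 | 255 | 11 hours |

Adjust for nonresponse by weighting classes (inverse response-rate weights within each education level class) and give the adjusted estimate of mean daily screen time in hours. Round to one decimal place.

9.9

Class response rates: no degree 30/120 = 25%, high school 81/180 = 45%, some college 255/300 = 85%.
Weighting each respondent by the inverse class response rate inflates each class back to its sampled size, so the class weight is n_sampled:
  no degree: 120 × 10 = 1200
  high school: 180 × 8 = 1440
  some college: 300 × 11 = 3300
Adjusted estimate = 5940 / 600 = 9.9 → 9.9.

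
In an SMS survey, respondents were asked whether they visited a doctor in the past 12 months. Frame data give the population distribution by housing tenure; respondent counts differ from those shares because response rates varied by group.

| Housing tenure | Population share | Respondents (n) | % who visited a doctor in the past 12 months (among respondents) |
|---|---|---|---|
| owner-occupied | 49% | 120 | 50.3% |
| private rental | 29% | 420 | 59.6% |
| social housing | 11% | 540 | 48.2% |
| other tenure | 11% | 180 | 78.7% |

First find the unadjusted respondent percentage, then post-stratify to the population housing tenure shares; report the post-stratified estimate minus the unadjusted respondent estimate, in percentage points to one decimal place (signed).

Naive respondent-only estimate (weights = respondent counts):
  (120/1260)×50.3 + (420/1260)×59.6 + (540/1260)×48.2 + (180/1260)×78.7 = 56.5571%
Post-stratifying to population shares instead:
  0.49×50.3 + 0.29×59.6 + 0.11×48.2 + 0.11×78.7 = 55.89%
Difference = 55.89 − 56.5571 = -0.6671 pp.

-0.7 percentage points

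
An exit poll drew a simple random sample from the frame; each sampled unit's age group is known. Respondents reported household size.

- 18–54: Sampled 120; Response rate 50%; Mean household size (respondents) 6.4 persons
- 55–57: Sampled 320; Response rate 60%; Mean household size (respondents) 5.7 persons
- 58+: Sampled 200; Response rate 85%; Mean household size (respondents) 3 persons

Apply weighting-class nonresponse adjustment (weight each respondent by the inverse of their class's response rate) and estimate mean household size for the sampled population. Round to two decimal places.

Inverse-response-rate weighting restores each class to its sampled count, so class totals weight by n_sampled:
  18–54: 120 × 6.4 = 768
  55–57: 320 × 5.7 = 1824
  58+: 200 × 3 = 600
Adjusted estimate = 3192 / 640 = 4.9875 → 4.99.

4.99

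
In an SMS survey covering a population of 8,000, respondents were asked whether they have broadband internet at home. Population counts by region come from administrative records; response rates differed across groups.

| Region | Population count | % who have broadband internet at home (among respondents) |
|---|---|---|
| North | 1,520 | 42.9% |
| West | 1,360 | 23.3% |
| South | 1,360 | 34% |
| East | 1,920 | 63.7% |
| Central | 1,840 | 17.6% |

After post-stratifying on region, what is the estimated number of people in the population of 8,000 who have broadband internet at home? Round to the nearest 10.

2,980

Apply each group's respondent rate to its population count:
  North: 1,520 × 42.9% = 652.08
  West: 1,360 × 23.3% = 316.88
  South: 1,360 × 34% = 462.4
  East: 1,920 × 63.7% = 1223.04
  Central: 1,840 × 17.6% = 323.84
Estimated total = 2978.24 → 2,980.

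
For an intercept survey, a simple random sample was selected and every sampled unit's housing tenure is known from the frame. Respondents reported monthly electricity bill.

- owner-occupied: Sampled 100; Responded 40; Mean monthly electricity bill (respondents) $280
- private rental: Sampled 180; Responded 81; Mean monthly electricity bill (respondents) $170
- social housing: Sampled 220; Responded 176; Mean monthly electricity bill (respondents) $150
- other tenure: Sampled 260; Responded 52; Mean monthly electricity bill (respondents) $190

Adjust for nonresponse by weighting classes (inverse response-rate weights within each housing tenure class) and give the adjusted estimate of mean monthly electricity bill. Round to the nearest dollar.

$186

Response rates by class: owner-occupied 40/100 = 40%, private rental 81/180 = 45%, social housing 176/220 = 80%, other tenure 52/260 = 20%.
Weighting each respondent by the inverse class response rate inflates each class back to its sampled size, so the class weight is n_sampled:
  owner-occupied: 100 × 280 = 28,000
  private rental: 180 × 170 = 30,600
  social housing: 220 × 150 = 33,000
  other tenure: 260 × 190 = 49,400
Adjusted estimate = 141,000 / 760 = 185.526 → $186.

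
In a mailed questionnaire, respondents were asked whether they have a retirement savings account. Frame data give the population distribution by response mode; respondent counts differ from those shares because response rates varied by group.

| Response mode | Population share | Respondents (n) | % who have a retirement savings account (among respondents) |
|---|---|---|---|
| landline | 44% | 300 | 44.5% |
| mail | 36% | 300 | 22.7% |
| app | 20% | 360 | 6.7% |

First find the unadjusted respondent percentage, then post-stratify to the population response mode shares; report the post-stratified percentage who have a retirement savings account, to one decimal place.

Without adjustment, the pooled respondent share is:
  (300/960)×44.5 + (300/960)×22.7 + (360/960)×6.7 = 23.5125%
Post-stratifying to population shares instead:
  0.44×44.5 + 0.36×22.7 + 0.2×6.7 = 29.092%

29.1%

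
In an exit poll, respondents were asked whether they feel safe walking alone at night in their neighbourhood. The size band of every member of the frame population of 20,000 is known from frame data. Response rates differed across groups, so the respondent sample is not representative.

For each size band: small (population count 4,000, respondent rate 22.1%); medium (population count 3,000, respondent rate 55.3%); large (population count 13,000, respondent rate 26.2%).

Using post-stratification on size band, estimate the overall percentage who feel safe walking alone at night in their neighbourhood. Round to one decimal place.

29.7%

Each cell contributes population-share × respondent value:
  small: (4,000/20,000) × 22.1 = 4.42
  medium: (3,000/20,000) × 55.3 = 8.295
  large: (13,000/20,000) × 26.2 = 17.03
Post-stratified estimate = 29.745 → 29.7%.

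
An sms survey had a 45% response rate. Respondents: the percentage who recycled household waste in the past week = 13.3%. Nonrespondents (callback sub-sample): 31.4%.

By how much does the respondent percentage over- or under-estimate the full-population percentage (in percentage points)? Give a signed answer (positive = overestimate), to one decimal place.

-10.0 percentage points

Nonresponse fraction = 1 − 0.45 = 0.55.
Bias = (nonresponse fraction) × (respondent percentage − nonrespondent percentage)
     = 0.55 × (13.3 − 31.4) = 0.55 × -18.1 = -9.955.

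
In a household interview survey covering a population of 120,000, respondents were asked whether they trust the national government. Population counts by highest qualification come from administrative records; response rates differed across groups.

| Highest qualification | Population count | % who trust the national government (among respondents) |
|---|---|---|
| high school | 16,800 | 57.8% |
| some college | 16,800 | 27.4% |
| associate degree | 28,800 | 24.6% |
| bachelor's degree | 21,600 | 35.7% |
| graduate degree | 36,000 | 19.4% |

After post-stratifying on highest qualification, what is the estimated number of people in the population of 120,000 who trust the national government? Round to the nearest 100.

Apply each group's respondent rate to its population count:
  high school: 16,800 × 57.8% = 9710.4
  some college: 16,800 × 27.4% = 4603.2
  associate degree: 28,800 × 24.6% = 7084.8
  bachelor's degree: 21,600 × 35.7% = 7711.2
  graduate degree: 36,000 × 19.4% = 6984
Estimated total = 36093.6 → 36,100.

36,100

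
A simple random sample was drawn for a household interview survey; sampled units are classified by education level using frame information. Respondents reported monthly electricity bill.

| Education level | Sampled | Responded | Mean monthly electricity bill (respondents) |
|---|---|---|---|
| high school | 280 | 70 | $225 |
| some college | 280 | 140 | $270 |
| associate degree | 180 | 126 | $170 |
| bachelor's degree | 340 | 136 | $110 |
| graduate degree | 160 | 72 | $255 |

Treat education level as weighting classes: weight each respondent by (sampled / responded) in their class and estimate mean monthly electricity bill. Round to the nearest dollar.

Class response rates: high school 70/280 = 25%, some college 140/280 = 50%, associate degree 126/180 = 70%, bachelor's degree 136/340 = 40%, graduate degree 72/160 = 45%.
Each respondent's weight = sampled/responded in their class; summing within a class gives n_sampled, so:
  high school: 280 × 225 = 63,000
  some college: 280 × 270 = 75,600
  associate degree: 180 × 170 = 30,600
  bachelor's degree: 340 × 110 = 37,400
  graduate degree: 160 × 255 = 40,800
Adjusted estimate = 247,400 / 1,240 = 199.516 → $200.

$200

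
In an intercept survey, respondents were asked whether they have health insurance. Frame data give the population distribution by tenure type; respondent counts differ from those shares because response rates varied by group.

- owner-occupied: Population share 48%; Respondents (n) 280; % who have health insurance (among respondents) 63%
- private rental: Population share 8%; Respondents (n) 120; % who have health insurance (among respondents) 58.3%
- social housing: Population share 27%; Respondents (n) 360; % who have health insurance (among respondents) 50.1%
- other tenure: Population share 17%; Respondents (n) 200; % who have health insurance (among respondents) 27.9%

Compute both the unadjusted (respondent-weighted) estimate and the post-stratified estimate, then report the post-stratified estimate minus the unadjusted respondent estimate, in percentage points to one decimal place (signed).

Naive respondent-only estimate (weights = respondent counts):
  (280/960)×63 + (120/960)×58.3 + (360/960)×50.1 + (200/960)×27.9 = 50.2625%
Post-stratified estimate weights by population shares:
  0.48×63 + 0.08×58.3 + 0.27×50.1 + 0.17×27.9 = 53.174%
Difference = 53.174 − 50.2625 = 2.9115 pp.

+2.9 percentage points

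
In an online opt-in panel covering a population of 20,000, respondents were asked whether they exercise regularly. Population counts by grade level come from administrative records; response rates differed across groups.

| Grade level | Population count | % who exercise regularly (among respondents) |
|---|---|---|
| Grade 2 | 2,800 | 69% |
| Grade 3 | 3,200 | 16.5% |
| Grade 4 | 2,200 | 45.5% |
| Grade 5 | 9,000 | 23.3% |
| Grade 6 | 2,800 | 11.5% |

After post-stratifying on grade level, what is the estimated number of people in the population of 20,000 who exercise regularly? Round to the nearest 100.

Apply each group's respondent rate to its population count:
  Grade 2: 2,800 × 69% = 1932
  Grade 3: 3,200 × 16.5% = 528
  Grade 4: 2,200 × 45.5% = 1001
  Grade 5: 9,000 × 23.3% = 2097
  Grade 6: 2,800 × 11.5% = 322
Estimated total = 5880 → 5,900.

5,900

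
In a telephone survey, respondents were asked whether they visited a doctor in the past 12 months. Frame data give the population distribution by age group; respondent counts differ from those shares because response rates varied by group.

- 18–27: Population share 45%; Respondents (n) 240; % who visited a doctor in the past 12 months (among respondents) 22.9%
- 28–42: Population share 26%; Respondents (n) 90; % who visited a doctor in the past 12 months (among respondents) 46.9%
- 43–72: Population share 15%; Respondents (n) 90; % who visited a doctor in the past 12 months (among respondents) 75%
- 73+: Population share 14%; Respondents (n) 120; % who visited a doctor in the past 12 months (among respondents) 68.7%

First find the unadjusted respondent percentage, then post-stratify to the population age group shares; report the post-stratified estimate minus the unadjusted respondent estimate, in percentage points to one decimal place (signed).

Unadjusted (pooled respondent) estimate weights by respondent counts:
  (240/540)×22.9 + (90/540)×46.9 + (90/540)×75 + (120/540)×68.7 = 45.7611%
Reweighting by population age group shares:
  0.45×22.9 + 0.26×46.9 + 0.15×75 + 0.14×68.7 = 43.367%
Difference = 43.367 − 45.7611 = -2.3941 pp.

-2.4 percentage points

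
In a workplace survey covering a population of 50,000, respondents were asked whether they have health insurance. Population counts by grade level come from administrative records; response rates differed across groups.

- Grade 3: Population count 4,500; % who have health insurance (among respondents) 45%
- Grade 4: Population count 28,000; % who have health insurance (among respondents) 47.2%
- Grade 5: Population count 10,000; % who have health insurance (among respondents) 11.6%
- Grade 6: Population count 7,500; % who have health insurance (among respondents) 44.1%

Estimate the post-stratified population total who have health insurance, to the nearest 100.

19,700

Apply each group's respondent rate to its population count:
  Grade 3: 4,500 × 45% = 2025
  Grade 4: 28,000 × 47.2% = 13,216
  Grade 5: 10,000 × 11.6% = 1160
  Grade 6: 7,500 × 44.1% = 3307.5
Estimated total = 19708.5 → 19,700.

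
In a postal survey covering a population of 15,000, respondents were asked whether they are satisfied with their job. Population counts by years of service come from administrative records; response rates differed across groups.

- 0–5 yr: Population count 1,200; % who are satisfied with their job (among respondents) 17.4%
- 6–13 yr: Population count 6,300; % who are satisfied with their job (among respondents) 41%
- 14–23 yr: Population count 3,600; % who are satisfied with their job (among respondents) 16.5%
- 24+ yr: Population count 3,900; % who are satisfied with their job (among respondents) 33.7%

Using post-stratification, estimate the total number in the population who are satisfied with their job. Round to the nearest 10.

Apply each group's respondent rate to its population count:
  0–5 yr: 1,200 × 17.4% = 208.8
  6–13 yr: 6,300 × 41% = 2583
  14–23 yr: 3,600 × 16.5% = 594
  24+ yr: 3,900 × 33.7% = 1314.3
Estimated total = 4700.1 → 4,700.

4,700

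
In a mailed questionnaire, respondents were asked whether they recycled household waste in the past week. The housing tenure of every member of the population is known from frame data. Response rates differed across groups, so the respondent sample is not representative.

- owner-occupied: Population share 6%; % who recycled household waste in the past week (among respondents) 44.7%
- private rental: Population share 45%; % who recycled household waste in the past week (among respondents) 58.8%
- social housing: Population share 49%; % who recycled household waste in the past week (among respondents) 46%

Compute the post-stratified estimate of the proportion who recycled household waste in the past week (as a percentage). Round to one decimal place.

51.7%

Post-stratification weights by population share, not respondent share:
  owner-occupied: 0.06 × 44.7 = 2.682
  private rental: 0.45 × 58.8 = 26.46
  social housing: 0.49 × 46 = 22.54
Post-stratified estimate = 51.682 → 51.7%.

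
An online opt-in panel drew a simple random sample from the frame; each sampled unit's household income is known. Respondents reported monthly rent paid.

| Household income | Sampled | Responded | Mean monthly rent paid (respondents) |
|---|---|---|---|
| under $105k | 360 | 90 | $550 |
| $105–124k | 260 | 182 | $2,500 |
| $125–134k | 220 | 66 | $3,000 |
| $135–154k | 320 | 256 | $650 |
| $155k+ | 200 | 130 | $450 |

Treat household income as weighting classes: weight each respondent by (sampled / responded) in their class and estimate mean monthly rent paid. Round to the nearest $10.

$1,330

Response rates by class: under $105k 90/360 = 25%, $105–124k 182/260 = 70%, $125–134k 66/220 = 30%, $135–154k 256/320 = 80%, $155k+ 130/200 = 65%.
Weighting each respondent by the inverse class response rate inflates each class back to its sampled size, so the class weight is n_sampled:
  under $105k: 360 × 550 = 198,000
  $105–124k: 260 × 2500 = 650,000
  $125–134k: 220 × 3000 = 660,000
  $135–154k: 320 × 650 = 208,000
  $155k+: 200 × 450 = 90,000
Adjusted estimate = 1,806,000 / 1,360 = 1327.94 → $1,330.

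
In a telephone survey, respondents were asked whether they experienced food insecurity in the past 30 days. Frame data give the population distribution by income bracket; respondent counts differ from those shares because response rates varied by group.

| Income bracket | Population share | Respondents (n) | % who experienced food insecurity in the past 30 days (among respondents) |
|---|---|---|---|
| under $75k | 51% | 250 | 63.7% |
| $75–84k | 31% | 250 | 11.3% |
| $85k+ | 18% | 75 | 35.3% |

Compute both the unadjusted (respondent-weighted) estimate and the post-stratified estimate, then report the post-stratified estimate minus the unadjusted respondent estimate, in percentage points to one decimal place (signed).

+5.1 percentage points

Unadjusted (pooled respondent) estimate weights by respondent counts:
  (250/575)×63.7 + (250/575)×11.3 + (75/575)×35.3 = 37.213%
Post-stratified estimate weights by population shares:
  0.51×63.7 + 0.31×11.3 + 0.18×35.3 = 42.344%
Difference = 42.344 − 37.213 = 5.131 pp.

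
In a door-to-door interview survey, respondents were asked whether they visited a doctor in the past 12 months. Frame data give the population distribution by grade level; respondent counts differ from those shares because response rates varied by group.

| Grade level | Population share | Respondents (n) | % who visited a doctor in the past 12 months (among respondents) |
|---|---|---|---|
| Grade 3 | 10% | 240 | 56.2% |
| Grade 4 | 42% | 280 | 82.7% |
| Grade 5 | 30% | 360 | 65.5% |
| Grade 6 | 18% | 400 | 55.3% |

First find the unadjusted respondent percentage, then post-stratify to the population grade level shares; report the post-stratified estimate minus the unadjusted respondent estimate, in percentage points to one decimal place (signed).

Unadjusted (pooled respondent) estimate weights by respondent counts:
  (240/1280)×56.2 + (280/1280)×82.7 + (360/1280)×65.5 + (400/1280)×55.3 = 64.3312%
Post-stratifying to population shares instead:
  0.1×56.2 + 0.42×82.7 + 0.3×65.5 + 0.18×55.3 = 69.958%
Difference = 69.958 − 64.3312 = 5.6268 pp.

+5.6 percentage points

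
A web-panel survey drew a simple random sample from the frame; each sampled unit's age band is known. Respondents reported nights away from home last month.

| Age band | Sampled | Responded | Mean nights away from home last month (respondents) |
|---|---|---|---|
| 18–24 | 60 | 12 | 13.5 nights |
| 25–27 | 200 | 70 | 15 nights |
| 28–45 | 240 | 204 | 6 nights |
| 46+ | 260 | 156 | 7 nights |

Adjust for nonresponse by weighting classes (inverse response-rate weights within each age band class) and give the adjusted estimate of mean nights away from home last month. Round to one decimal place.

Class response rates: 18–24 12/60 = 20%, 25–27 70/200 = 35%, 28–45 204/240 = 85%, 46+ 156/260 = 60%.
Each respondent's weight = sampled/responded in their class; summing within a class gives n_sampled, so:
  18–24: 60 × 13.5 = 810
  25–27: 200 × 15 = 3000
  28–45: 240 × 6 = 1440
  46+: 260 × 7 = 1820
Adjusted estimate = 7070 / 760 = 9.30263 → 9.3.

9.3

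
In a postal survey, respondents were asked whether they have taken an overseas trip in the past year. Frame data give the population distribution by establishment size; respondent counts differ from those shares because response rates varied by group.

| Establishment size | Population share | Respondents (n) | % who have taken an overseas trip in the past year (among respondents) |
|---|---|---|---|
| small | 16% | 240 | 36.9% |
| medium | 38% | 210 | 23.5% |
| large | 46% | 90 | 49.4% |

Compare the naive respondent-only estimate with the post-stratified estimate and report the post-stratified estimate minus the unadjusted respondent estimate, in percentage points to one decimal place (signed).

Without adjustment, the pooled respondent share is:
  (240/540)×36.9 + (210/540)×23.5 + (90/540)×49.4 = 33.7722%
Post-stratified estimate weights by population shares:
  0.16×36.9 + 0.38×23.5 + 0.46×49.4 = 37.558%
Difference = 37.558 − 33.7722 = 3.7858 pp.

+3.8 percentage points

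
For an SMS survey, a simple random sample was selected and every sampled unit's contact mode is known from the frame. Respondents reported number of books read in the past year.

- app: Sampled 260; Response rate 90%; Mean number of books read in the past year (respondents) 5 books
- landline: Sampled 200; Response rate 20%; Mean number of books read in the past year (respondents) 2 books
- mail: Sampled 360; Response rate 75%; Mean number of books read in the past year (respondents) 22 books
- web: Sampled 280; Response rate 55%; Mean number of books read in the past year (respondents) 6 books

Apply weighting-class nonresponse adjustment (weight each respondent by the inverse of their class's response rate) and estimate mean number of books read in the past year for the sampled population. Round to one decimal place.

10.3

Each respondent's weight = sampled/responded in their class; summing within a class gives n_sampled, so:
  app: 260 × 5 = 1300
  landline: 200 × 2 = 400
  mail: 360 × 22 = 7920
  web: 280 × 6 = 1680
Adjusted estimate = 11,300 / 1,100 = 10.2727 → 10.3.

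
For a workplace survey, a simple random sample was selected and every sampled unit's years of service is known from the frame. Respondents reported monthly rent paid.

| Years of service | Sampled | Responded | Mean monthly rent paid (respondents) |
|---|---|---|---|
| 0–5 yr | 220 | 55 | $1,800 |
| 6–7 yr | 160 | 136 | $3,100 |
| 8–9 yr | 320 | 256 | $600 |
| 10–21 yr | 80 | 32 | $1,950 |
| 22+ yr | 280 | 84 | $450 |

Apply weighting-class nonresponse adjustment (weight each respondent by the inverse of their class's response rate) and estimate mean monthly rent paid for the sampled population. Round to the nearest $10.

$1,290

Class response rates: 0–5 yr 55/220 = 25%, 6–7 yr 136/160 = 85%, 8–9 yr 256/320 = 80%, 10–21 yr 32/80 = 40%, 22+ yr 84/280 = 30%.
Inverse-response-rate weighting restores each class to its sampled count, so class totals weight by n_sampled:
  0–5 yr: 220 × 1800 = 396,000
  6–7 yr: 160 × 3100 = 496,000
  8–9 yr: 320 × 600 = 192,000
  10–21 yr: 80 × 1950 = 156,000
  22+ yr: 280 × 450 = 126,000
Adjusted estimate = 1,366,000 / 1,060 = 1288.68 → $1,290.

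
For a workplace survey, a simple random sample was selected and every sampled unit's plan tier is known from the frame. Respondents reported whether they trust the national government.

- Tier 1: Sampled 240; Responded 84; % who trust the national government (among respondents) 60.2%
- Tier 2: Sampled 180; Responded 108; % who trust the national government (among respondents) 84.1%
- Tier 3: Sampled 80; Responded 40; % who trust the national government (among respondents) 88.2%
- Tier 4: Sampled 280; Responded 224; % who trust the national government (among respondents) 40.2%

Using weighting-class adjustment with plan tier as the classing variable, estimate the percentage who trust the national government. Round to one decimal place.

Response rates by class: Tier 1 84/240 = 35%, Tier 2 108/180 = 60%, Tier 3 40/80 = 50%, Tier 4 224/280 = 80%.
Inverse-response-rate weighting restores each class to its sampled count, so class totals weight by n_sampled:
  Tier 1: 240 × 60.2 = 14,448
  Tier 2: 180 × 84.1 = 15138
  Tier 3: 80 × 88.2 = 7056
  Tier 4: 280 × 40.2 = 11,256
Adjusted estimate = 47,898 / 780 = 61.4077 → 61.4%.

61.4%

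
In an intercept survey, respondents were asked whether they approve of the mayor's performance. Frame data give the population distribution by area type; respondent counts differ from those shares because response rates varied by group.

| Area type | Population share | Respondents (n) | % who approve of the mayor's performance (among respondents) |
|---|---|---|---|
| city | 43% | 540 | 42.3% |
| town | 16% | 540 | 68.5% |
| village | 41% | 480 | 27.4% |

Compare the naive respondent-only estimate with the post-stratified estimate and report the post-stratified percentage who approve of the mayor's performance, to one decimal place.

Without adjustment, the pooled respondent share is:
  (540/1560)×42.3 + (540/1560)×68.5 + (480/1560)×27.4 = 46.7846%
Reweighting by population area type shares:
  0.43×42.3 + 0.16×68.5 + 0.41×27.4 = 40.383%

40.4%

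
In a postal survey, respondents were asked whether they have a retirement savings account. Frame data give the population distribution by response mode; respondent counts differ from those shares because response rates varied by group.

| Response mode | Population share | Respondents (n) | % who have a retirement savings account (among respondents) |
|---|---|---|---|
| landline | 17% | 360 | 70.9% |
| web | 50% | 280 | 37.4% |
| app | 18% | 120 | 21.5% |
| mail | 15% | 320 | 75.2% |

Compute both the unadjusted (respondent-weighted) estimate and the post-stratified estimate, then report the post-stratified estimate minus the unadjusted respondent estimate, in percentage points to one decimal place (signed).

-12.1 percentage points

Naive respondent-only estimate (weights = respondent counts):
  (360/1080)×70.9 + (280/1080)×37.4 + (120/1080)×21.5 + (320/1080)×75.2 = 58%
Post-stratified estimate weights by population shares:
  0.17×70.9 + 0.5×37.4 + 0.18×21.5 + 0.15×75.2 = 45.903%
Difference = 45.903 − 58 = -12.097 pp.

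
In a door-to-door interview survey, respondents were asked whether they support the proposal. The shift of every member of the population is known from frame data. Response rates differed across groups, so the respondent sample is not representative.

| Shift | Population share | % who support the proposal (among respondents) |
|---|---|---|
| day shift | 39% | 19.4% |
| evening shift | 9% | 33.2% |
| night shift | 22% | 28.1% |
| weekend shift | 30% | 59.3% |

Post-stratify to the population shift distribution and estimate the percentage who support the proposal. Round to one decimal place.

34.5%

Post-stratification weights by population share, not respondent share:
  day shift: 0.39 × 19.4 = 7.566
  evening shift: 0.09 × 33.2 = 2.988
  night shift: 0.22 × 28.1 = 6.182
  weekend shift: 0.3 × 59.3 = 17.79
Post-stratified estimate = 34.526 → 34.5%.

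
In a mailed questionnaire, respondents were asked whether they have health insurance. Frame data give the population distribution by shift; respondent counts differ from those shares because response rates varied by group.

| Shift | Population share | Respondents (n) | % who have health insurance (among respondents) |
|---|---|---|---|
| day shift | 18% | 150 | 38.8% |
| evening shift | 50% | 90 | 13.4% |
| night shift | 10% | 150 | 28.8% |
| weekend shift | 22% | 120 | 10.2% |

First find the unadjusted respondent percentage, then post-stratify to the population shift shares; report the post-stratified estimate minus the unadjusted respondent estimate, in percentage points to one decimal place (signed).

Without adjustment, the pooled respondent share is:
  (150/510)×38.8 + (90/510)×13.4 + (150/510)×28.8 + (120/510)×10.2 = 24.6471%
Post-stratifying to population shares instead:
  0.18×38.8 + 0.5×13.4 + 0.1×28.8 + 0.22×10.2 = 18.808%
Difference = 18.808 − 24.6471 = -5.8391 pp.

-5.8 percentage points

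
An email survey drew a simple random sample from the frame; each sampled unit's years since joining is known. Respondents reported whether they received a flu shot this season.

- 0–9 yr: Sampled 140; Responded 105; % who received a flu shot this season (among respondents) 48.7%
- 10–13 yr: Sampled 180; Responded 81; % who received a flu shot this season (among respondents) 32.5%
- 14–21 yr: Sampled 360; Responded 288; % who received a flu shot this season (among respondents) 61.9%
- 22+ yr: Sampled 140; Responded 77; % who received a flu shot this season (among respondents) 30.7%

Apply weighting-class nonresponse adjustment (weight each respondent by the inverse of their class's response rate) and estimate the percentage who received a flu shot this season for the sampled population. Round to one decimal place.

47.9%

Response rates by class: 0–9 yr 105/140 = 75%, 10–13 yr 81/180 = 45%, 14–21 yr 288/360 = 80%, 22+ yr 77/140 = 55%.
Each respondent's weight = sampled/responded in their class; summing within a class gives n_sampled, so:
  0–9 yr: 140 × 48.7 = 6818
  10–13 yr: 180 × 32.5 = 5850
  14–21 yr: 360 × 61.9 = 22,284
  22+ yr: 140 × 30.7 = 4298
Adjusted estimate = 39,250 / 820 = 47.8659 → 47.9%.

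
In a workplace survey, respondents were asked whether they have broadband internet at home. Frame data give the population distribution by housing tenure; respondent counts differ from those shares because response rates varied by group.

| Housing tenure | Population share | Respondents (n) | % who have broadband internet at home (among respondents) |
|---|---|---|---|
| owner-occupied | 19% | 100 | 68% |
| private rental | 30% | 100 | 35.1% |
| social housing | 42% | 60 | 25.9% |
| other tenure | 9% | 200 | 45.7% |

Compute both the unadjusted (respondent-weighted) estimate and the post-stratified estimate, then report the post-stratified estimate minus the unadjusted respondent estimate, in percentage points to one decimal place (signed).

Without adjustment, the pooled respondent share is:
  (100/460)×68 + (100/460)×35.1 + (60/460)×25.9 + (200/460)×45.7 = 45.6609%
Post-stratifying to population shares instead:
  0.19×68 + 0.3×35.1 + 0.42×25.9 + 0.09×45.7 = 38.441%
Difference = 38.441 − 45.6609 = -7.2199 pp.

-7.2 percentage points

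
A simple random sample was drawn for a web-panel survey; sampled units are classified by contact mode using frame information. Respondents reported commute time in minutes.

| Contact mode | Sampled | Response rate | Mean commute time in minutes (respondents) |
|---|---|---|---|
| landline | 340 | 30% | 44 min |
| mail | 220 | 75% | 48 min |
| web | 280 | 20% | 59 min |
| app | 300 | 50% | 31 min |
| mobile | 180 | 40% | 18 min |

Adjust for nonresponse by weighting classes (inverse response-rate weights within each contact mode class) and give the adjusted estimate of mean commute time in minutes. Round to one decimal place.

41.3

Inverse-response-rate weighting restores each class to its sampled count, so class totals weight by n_sampled:
  landline: 340 × 44 = 14,960
  mail: 220 × 48 = 10,560
  web: 280 × 59 = 16,520
  app: 300 × 31 = 9300
  mobile: 180 × 18 = 3240
Adjusted estimate = 54,580 / 1,320 = 41.3485 → 41.3.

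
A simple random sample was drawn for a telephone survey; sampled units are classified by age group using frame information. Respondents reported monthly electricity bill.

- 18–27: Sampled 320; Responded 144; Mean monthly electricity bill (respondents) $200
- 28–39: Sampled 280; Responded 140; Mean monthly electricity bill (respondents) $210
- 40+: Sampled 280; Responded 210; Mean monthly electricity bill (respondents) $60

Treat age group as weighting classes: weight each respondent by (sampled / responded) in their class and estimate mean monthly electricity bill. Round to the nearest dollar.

$159

Response rates by class: 18–27 144/320 = 45%, 28–39 140/280 = 50%, 40+ 210/280 = 75%.
Weighting each respondent by the inverse class response rate inflates each class back to its sampled size, so the class weight is n_sampled:
  18–27: 320 × 200 = 64,000
  28–39: 280 × 210 = 58,800
  40+: 280 × 60 = 16,800
Adjusted estimate = 139,600 / 880 = 158.636 → $159.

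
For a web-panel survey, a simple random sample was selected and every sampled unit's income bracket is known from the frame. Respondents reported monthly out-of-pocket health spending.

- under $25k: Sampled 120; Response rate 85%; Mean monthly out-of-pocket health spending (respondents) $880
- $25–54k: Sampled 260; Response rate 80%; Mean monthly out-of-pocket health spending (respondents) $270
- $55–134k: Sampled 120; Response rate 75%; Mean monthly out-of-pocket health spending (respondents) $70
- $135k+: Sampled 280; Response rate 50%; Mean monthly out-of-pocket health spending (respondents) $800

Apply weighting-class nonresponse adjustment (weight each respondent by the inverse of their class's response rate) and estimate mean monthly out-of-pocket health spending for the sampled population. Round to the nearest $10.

$520

Each respondent's weight = sampled/responded in their class; summing within a class gives n_sampled, so:
  under $25k: 120 × 880 = 105,600
  $25–54k: 260 × 270 = 70,200
  $55–134k: 120 × 70 = 8400
  $135k+: 280 × 800 = 224,000
Adjusted estimate = 408,200 / 780 = 523.333 → $520.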